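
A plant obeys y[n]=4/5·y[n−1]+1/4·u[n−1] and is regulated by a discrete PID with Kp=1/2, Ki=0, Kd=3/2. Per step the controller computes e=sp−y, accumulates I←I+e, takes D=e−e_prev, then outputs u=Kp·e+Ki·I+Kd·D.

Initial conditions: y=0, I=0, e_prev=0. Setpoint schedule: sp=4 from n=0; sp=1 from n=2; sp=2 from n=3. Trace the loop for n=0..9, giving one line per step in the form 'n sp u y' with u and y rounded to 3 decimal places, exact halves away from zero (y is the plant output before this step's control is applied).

(exact arithmetic carried between steps; '≈' marks a value shown rounded to 6 d.p. or computed from one; I and e_prev carry over from the previous line; the table rounds u and y to 3 d.p., halves away from zero)
n=0: y=0, sp=4, e=sp−y=4; I=4, D=e−e_prev=4; u=1/2·4+0·4+3/2·4=8; next y=4/5·0+1/4·8=2
n=1: y=2, sp=4, e=sp−y=2; I=6, D=e−e_prev=-2; u=1/2·2+0·6+3/2·(-2)=-2; next y=4/5·2+1/4·(-2)=1.1
n=2: y=1.1, sp=1, e=sp−y=-0.1; I=5.9, D=e−e_prev=-2.1; u=1/2·(-0.1)+0·5.9+3/2·(-2.1)=-3.2; next y=4/5·1.1+1/4·(-3.2)=0.08
n=3: y=0.08, sp=2, e=sp−y=1.92; I=7.82, D=e−e_prev=2.02; u=1/2·1.92+0·7.82+3/2·2.02=3.99; next y=4/5·0.08+1/4·3.99=1.0615
n=4: y=1.0615, sp=2, e=sp−y=0.9385; I=8.7585, D=e−e_prev=-0.9815; u=1/2·0.9385+0·8.7585+3/2·(-0.9815)=-1.003; next y=4/5·1.0615+1/4·(-1.003)=0.59845
n=5: y=0.59845, sp=2, e=sp−y=1.40155; I=10.16005, D=e−e_prev=0.46305; u=1/2·1.40155+0·10.16005+3/2·0.46305=1.39535; next y=4/5·0.59845+1/4·1.39535≈0.827598
n=6: y≈0.827598, sp=2, e=sp−y≈1.172403; I≈11.332453, D=e−e_prev≈-0.229148; u=1/2·1.172403+0·11.332453+3/2·(-0.229148)≈0.24248; next y=4/5·0.827598+1/4·0.24248≈0.722698
n=7: y=0.722698, sp=2, e=sp−y=1.277302; I≈12.609755, D=e−e_prev≈0.104900; u=1/2·1.277302+0·12.609755+3/2·0.104900≈0.796000; next y=4/5·0.722698+1/4·0.796000≈0.777158
n=8: y≈0.777158, sp=2, e=sp−y≈1.222842; I≈13.832596, D=e−e_prev≈-0.054460; u=1/2·1.222842+0·13.832596+3/2·(-0.054460)≈0.529730; next y=4/5·0.777158+1/4·0.529730≈0.754159
n=9: y≈0.754159, sp=2, e=sp−y≈1.245841; I≈15.078437, D=e−e_prev≈0.022999; u=1/2·1.245841+0·15.078437+3/2·0.022999≈0.657419; next y=4/5·0.754159+1/4·0.657419≈0.767682

0 4 8.000 0.000
1 4 -2.000 2.000
2 1 -3.200 1.100
3 2 3.990 0.080
4 2 -1.003 1.062
5 2 1.395 0.598
6 2 0.242 0.828
7 2 0.796 0.723
8 2 0.530 0.777
9 2 0.657 0.754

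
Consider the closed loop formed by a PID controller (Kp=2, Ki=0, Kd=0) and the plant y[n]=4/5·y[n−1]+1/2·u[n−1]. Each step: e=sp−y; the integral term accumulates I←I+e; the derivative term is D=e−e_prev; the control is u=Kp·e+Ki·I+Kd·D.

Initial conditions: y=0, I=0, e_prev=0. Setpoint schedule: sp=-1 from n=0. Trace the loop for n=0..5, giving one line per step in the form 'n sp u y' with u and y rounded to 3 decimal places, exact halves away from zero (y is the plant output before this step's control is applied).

0 -1 -2.000 0.000
1 -1 0.000 -1.000
2 -1 -0.400 -0.800
3 -1 -0.320 -0.840
4 -1 -0.336 -0.832
5 -1 -0.333 -0.834

(exact arithmetic carried between steps; '≈' marks a value shown rounded to 6 d.p. or computed from one; I and e_prev carry over from the previous line; the table rounds u and y to 3 d.p., halves away from zero)
n=0: y=0, sp=-1, e=sp−y=-1; I=-1, D=e−e_prev=-1; u=2·(-1)+0·(-1)+0·(-1)=-2; next y=4/5·0+1/2·(-2)=-1
n=1: y=-1, sp=-1, e=sp−y=0; I=-1, D=e−e_prev=1; u=2·0+0·(-1)+0·1=0; next y=4/5·(-1)+1/2·0=-0.8
n=2: y=-0.8, sp=-1, e=sp−y=-0.2; I=-1.2, D=e−e_prev=-0.2; u=2·(-0.2)+0·(-1.2)+0·(-0.2)=-0.4; next y=4/5·(-0.8)+1/2·(-0.4)=-0.84
n=3: y=-0.84, sp=-1, e=sp−y=-0.16; I=-1.36, D=e−e_prev=0.04; u=2·(-0.16)+0·(-1.36)+0·0.04=-0.32; next y=4/5·(-0.84)+1/2·(-0.32)=-0.832
n=4: y=-0.832, sp=-1, e=sp−y=-0.168; I=-1.528, D=e−e_prev=-0.008; u=2·(-0.168)+0·(-1.528)+0·(-0.008)=-0.336; next y=4/5·(-0.832)+1/2·(-0.336)=-0.8336
n=5: y=-0.8336, sp=-1, e=sp−y=-0.1664; I=-1.6944, D=e−e_prev=0.0016; u=2·(-0.1664)+0·(-1.6944)+0·0.0016=-0.3328; next y=4/5·(-0.8336)+1/2·(-0.3328)=-0.83328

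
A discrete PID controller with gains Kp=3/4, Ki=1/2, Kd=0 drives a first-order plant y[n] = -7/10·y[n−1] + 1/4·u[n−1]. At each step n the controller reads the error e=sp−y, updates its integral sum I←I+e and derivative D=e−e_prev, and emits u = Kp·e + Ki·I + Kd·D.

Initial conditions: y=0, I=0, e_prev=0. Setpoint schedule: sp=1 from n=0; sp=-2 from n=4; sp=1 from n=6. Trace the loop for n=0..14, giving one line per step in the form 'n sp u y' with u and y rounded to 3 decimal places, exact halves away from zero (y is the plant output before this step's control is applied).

(exact arithmetic carried between steps; '≈' marks a value shown rounded to 6 d.p. or computed from one; I and e_prev carry over from the previous line; the table rounds u and y to 3 d.p., halves away from zero)
n=0: y=0, sp=1, e=sp−y=1; I=1, D=e−e_prev=1; u=3/4·1+1/2·1+0·1=1.25; next y=-7/10·0+1/4·1.25=0.3125
n=1: y=0.3125, sp=1, e=sp−y=0.6875; I=1.6875, D=e−e_prev=-0.3125; u=3/4·0.6875+1/2·1.6875+0·(-0.3125)=1.359375; next y=-7/10·0.3125+1/4·1.359375≈0.121094
n=2: y≈0.121094, sp=1, e=sp−y≈0.878906; I≈2.566406, D=e−e_prev≈0.191406; u=3/4·0.878906+1/2·2.566406+0·0.191406≈1.942383; next y=-7/10·0.121094+1/4·1.942383≈0.400830
n=3: y≈0.400830, sp=1, e=sp−y≈0.599170; I≈3.165576, D=e−e_prev≈-0.279736; u=3/4·0.599170+1/2·3.165576+0·(-0.279736)≈2.032166; next y=-7/10·0.400830+1/4·2.032166≈0.227460
n=4: y≈0.227460, sp=-2, e=sp−y≈-2.227460; I≈0.938116, D=e−e_prev≈-2.826630; u=3/4·(-2.227460)+1/2·0.938116+0·(-2.826630)≈-1.201537; next y=-7/10·0.227460+1/4·(-1.201537)≈-0.459607
n=5: y≈-0.459607, sp=-2, e=sp−y≈-1.540393; I≈-0.602278, D=e−e_prev≈0.687067; u=3/4·(-1.540393)+1/2·(-0.602278)+0·0.687067≈-1.456434; next y=-7/10·(-0.459607)+1/4·(-1.456434)≈-0.042384
n=6: y≈-0.042384, sp=1, e=sp−y≈1.042384; I≈0.440106, D=e−e_prev≈2.582777; u=3/4·1.042384+1/2·0.440106+0·2.582777≈1.001841; next y=-7/10·(-0.042384)+1/4·1.001841≈0.280129
n=7: y≈0.280129, sp=1, e=sp−y≈0.719871; I≈1.159977, D=e−e_prev≈-0.322513; u=3/4·0.719871+1/2·1.159977+0·(-0.322513)≈1.119892; next y=-7/10·0.280129+1/4·1.119892≈0.083883
n=8: y≈0.083883, sp=1, e=sp−y≈0.916117; I≈2.076095, D=e−e_prev≈0.196246; u=3/4·0.916117+1/2·2.076095+0·0.196246≈1.725135; next y=-7/10·0.083883+1/4·1.725135≈0.372566
n=9: y≈0.372566, sp=1, e=sp−y≈0.627434; I≈2.703529, D=e−e_prev≈-0.288683; u=3/4·0.627434+1/2·2.703529+0·(-0.288683)≈1.822340; next y=-7/10·0.372566+1/4·1.822340≈0.194789
n=10: y≈0.194789, sp=1, e=sp−y≈0.805211; I≈3.508740, D=e−e_prev≈0.177777; u=3/4·0.805211+1/2·3.508740+0·0.177777≈2.358278; next y=-7/10·0.194789+1/4·2.358278≈0.453217
n=11: y≈0.453217, sp=1, e=sp−y≈0.546783; I≈4.055522, D=e−e_prev≈-0.258429; u=3/4·0.546783+1/2·4.055522+0·(-0.258429)≈2.437848; next y=-7/10·0.453217+1/4·2.437848≈0.292210
n=12: y≈0.292210, sp=1, e=sp−y≈0.707790; I≈4.763313, D=e−e_prev≈0.161008; u=3/4·0.707790+1/2·4.763313+0·0.161008≈2.912499; next y=-7/10·0.292210+1/4·2.912499≈0.523578
n=13: y≈0.523578, sp=1, e=sp−y≈0.476422; I≈5.239735, D=e−e_prev≈-0.231368; u=3/4·0.476422+1/2·5.239735+0·(-0.231368)≈2.977184; next y=-7/10·0.523578+1/4·2.977184≈0.377792
n=14: y≈0.377792, sp=1, e=sp−y≈0.622208; I≈5.861943, D=e−e_prev≈0.145786; u=3/4·0.622208+1/2·5.861943+0·0.145786≈3.397628; next y=-7/10·0.377792+1/4·3.397628≈0.584953

0 1 1.250 0.000
1 1 1.359 0.313
2 1 1.942 0.121
3 1 2.032 0.401
4 -2 -1.202 0.227
5 -2 -1.456 -0.460
6 1 1.002 -0.042
7 1 1.120 0.280
8 1 1.725 0.084
9 1 1.822 0.373
10 1 2.358 0.195
11 1 2.438 0.453
12 1 2.912 0.292
13 1 2.977 0.524
14 1 3.398 0.378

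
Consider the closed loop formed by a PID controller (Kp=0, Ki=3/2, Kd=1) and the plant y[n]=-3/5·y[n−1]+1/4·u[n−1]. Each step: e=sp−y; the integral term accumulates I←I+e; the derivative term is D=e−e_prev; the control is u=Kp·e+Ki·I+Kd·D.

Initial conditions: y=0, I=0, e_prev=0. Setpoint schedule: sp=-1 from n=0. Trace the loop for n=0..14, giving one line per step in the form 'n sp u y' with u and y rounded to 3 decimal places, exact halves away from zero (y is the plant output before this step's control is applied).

(exact arithmetic carried between steps; '≈' marks a value shown rounded to 6 d.p. or computed from one; I and e_prev carry over from the previous line; the table rounds u and y to 3 d.p., halves away from zero)
n=0: y=0, sp=-1, e=sp−y=-1; I=-1, D=e−e_prev=-1; u=0·(-1)+3/2·(-1)+1·(-1)=-2.5; next y=-3/5·0+1/4·(-2.5)=-0.625
n=1: y=-0.625, sp=-1, e=sp−y=-0.375; I=-1.375, D=e−e_prev=0.625; u=0·(-0.375)+3/2·(-1.375)+1·0.625=-1.4375; next y=-3/5·(-0.625)+1/4·(-1.4375)=0.015625
n=2: y=0.015625, sp=-1, e=sp−y=-1.015625; I=-2.390625, D=e−e_prev=-0.640625; u=0·(-1.015625)+3/2·(-2.390625)+1·(-0.640625)≈-4.226563; next y=-3/5·0.015625+1/4·(-4.226563)≈-1.066016
n=3: y≈-1.066016, sp=-1, e=sp−y≈0.066016; I≈-2.324609, D=e−e_prev≈1.081641; u=0·0.066016+3/2·(-2.324609)+1·1.081641≈-2.405273; next y=-3/5·(-1.066016)+1/4·(-2.405273)≈0.038291
n=4: y≈0.038291, sp=-1, e=sp−y≈-1.038291; I≈-3.362900, D=e−e_prev≈-1.104307; u=0·(-1.038291)+3/2·(-3.362900)+1·(-1.104307)≈-6.148657; next y=-3/5·0.038291+1/4·(-6.148657)≈-1.560139
n=5: y≈-1.560139, sp=-1, e=sp−y≈0.560139; I≈-2.802761, D=e−e_prev≈1.598430; u=0·0.560139+3/2·(-2.802761)+1·1.598430≈-2.605712; next y=-3/5·(-1.560139)+1/4·(-2.605712)≈0.284655
n=6: y≈0.284655, sp=-1, e=sp−y≈-1.284655; I≈-4.087417, D=e−e_prev≈-1.844794; u=0·(-1.284655)+3/2·(-4.087417)+1·(-1.844794)≈-7.975919; next y=-3/5·0.284655+1/4·(-7.975919)≈-2.164773
n=7: y≈-2.164773, sp=-1, e=sp−y≈1.164773; I≈-2.922644, D=e−e_prev≈2.449428; u=0·1.164773+3/2·(-2.922644)+1·2.449428≈-1.934537; next y=-3/5·(-2.164773)+1/4·(-1.934537)≈0.815229
n=8: y≈0.815229, sp=-1, e=sp−y≈-1.815229; I≈-4.737873, D=e−e_prev≈-2.980002; u=0·(-1.815229)+3/2·(-4.737873)+1·(-2.980002)≈-10.086812; next y=-3/5·0.815229+1/4·(-10.086812)≈-3.010841
n=9: y≈-3.010841, sp=-1, e=sp−y≈2.010841; I≈-2.727032, D=e−e_prev≈3.826070; u=0·2.010841+3/2·(-2.727032)+1·3.826070≈-0.264478; next y=-3/5·(-3.010841)+1/4·(-0.264478)≈1.740385
n=10: y≈1.740385, sp=-1, e=sp−y≈-2.740385; I≈-5.467417, D=e−e_prev≈-4.751226; u=0·(-2.740385)+3/2·(-5.467417)+1·(-4.751226)≈-12.952352; next y=-3/5·1.740385+1/4·(-12.952352)≈-4.282319
n=11: y≈-4.282319, sp=-1, e=sp−y≈3.282319; I≈-2.185099, D=e−e_prev≈6.022704; u=0·3.282319+3/2·(-2.185099)+1·6.022704≈2.745056; next y=-3/5·(-4.282319)+1/4·2.745056≈3.255655
n=12: y≈3.255655, sp=-1, e=sp−y≈-4.255655; I≈-6.440754, D=e−e_prev≈-7.537974; u=0·(-4.255655)+3/2·(-6.440754)+1·(-7.537974)≈-17.199105; next y=-3/5·3.255655+1/4·(-17.199105)≈-6.253169
n=13: y≈-6.253169, sp=-1, e=sp−y≈5.253169; I≈-1.187584, D=e−e_prev≈9.508825; u=0·5.253169+3/2·(-1.187584)+1·9.508825≈7.727448; next y=-3/5·(-6.253169)+1/4·7.727448≈5.683764
n=14: y≈5.683764, sp=-1, e=sp−y≈-6.683764; I≈-7.871348, D=e−e_prev≈-11.936933; u=0·(-6.683764)+3/2·(-7.871348)+1·(-11.936933)≈-23.743955; next y=-3/5·5.683764+1/4·(-23.743955)≈-9.346247

0 -1 -2.500 0.000
1 -1 -1.438 -0.625
2 -1 -4.227 0.016
3 -1 -2.405 -1.066
4 -1 -6.149 0.038
5 -1 -2.606 -1.560
6 -1 -7.976 0.285
7 -1 -1.935 -2.165
8 -1 -10.087 0.815
9 -1 -0.264 -3.011
10 -1 -12.952 1.740
11 -1 2.745 -4.282
12 -1 -17.199 3.256
13 -1 7.727 -6.253
14 -1 -23.744 5.684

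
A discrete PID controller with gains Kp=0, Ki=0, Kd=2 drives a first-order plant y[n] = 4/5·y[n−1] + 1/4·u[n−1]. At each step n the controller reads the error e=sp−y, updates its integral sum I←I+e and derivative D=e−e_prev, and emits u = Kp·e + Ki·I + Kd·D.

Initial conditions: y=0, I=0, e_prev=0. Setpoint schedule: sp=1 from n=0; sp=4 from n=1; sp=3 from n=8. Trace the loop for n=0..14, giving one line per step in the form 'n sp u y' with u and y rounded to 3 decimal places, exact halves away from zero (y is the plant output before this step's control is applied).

0 1 2.000 0.000
1 4 5.000 0.500
2 4 -2.300 1.650
3 4 1.810 0.745
4 4 -0.607 1.049
5 4 0.723 0.687
6 4 -0.087 0.730
7 4 0.335 0.563
8 3 -1.943 0.534
9 3 1.185 -0.058
10 3 -0.616 0.249
11 3 0.408 0.046
12 3 -0.186 0.138
13 3 0.148 0.064
14 3 -0.048 0.088

(exact arithmetic carried between steps; '≈' marks a value shown rounded to 6 d.p. or computed from one; I and e_prev carry over from the previous line; the table rounds u and y to 3 d.p., halves away from zero)
n=0: y=0, sp=1, e=sp−y=1; I=1, D=e−e_prev=1; u=0·1+0·1+2·1=2; next y=4/5·0+1/4·2=0.5
n=1: y=0.5, sp=4, e=sp−y=3.5; I=4.5, D=e−e_prev=2.5; u=0·3.5+0·4.5+2·2.5=5; next y=4/5·0.5+1/4·5=1.65
n=2: y=1.65, sp=4, e=sp−y=2.35; I=6.85, D=e−e_prev=-1.15; u=0·2.35+0·6.85+2·(-1.15)=-2.3; next y=4/5·1.65+1/4·(-2.3)=0.745
n=3: y=0.745, sp=4, e=sp−y=3.255; I=10.105, D=e−e_prev=0.905; u=0·3.255+0·10.105+2·0.905=1.81; next y=4/5·0.745+1/4·1.81=1.0485
n=4: y=1.0485, sp=4, e=sp−y=2.9515; I=13.0565, D=e−e_prev=-0.3035; u=0·2.9515+0·13.0565+2·(-0.3035)=-0.607; next y=4/5·1.0485+1/4·(-0.607)=0.68705
n=5: y=0.68705, sp=4, e=sp−y=3.31295; I=16.36945, D=e−e_prev=0.36145; u=0·3.31295+0·16.36945+2·0.36145=0.7229; next y=4/5·0.68705+1/4·0.7229=0.730365
n=6: y=0.730365, sp=4, e=sp−y=3.269635; I=19.639085, D=e−e_prev=-0.043315; u=0·3.269635+0·19.639085+2·(-0.043315)=-0.08663; next y=4/5·0.730365+1/4·(-0.08663)≈0.562635
n=7: y≈0.562635, sp=4, e=sp−y≈3.437366; I≈23.076451, D=e−e_prev≈0.167731; u=0·3.437366+0·23.076451+2·0.167731≈0.335461; next y=4/5·0.562635+1/4·0.335461≈0.533973
n=8: y≈0.533973, sp=3, e=sp−y≈2.466027; I≈25.542478, D=e−e_prev≈-0.971338; u=0·2.466027+0·25.542478+2·(-0.971338)≈-1.942677; next y=4/5·0.533973+1/4·(-1.942677)≈-0.058491
n=9: y≈-0.058491, sp=3, e=sp−y≈3.058491; I≈28.600969, D=e−e_prev≈0.592464; u=0·3.058491+0·28.600969+2·0.592464≈1.184927; next y=4/5·(-0.058491)+1/4·1.184927≈0.249439
n=10: y≈0.249439, sp=3, e=sp−y≈2.750561; I≈31.351529, D=e−e_prev≈-0.307930; u=0·2.750561+0·31.351529+2·(-0.307930)≈-0.615860; next y=4/5·0.249439+1/4·(-0.615860)≈0.045586
n=11: y≈0.045586, sp=3, e=sp−y≈2.954414; I≈34.305943, D=e−e_prev≈0.203853; u=0·2.954414+0·34.305943+2·0.203853≈0.407706; next y=4/5·0.045586+1/4·0.407706≈0.138395
n=12: y≈0.138395, sp=3, e=sp−y≈2.861605; I≈37.167548, D=e−e_prev≈-0.092809; u=0·2.861605+0·37.167548+2·(-0.092809)≈-0.185618; next y=4/5·0.138395+1/4·(-0.185618)≈0.064312
n=13: y≈0.064312, sp=3, e=sp−y≈2.935688; I≈40.103236, D=e−e_prev≈0.074084; u=0·2.935688+0·40.103236+2·0.074084≈0.148167; next y=4/5·0.064312+1/4·0.148167≈0.088491
n=14: y≈0.088491, sp=3, e=sp−y≈2.911509; I≈43.014745, D=e−e_prev≈-0.024179; u=0·2.911509+0·43.014745+2·(-0.024179)≈-0.048359; next y=4/5·0.088491+1/4·(-0.048359)≈0.058703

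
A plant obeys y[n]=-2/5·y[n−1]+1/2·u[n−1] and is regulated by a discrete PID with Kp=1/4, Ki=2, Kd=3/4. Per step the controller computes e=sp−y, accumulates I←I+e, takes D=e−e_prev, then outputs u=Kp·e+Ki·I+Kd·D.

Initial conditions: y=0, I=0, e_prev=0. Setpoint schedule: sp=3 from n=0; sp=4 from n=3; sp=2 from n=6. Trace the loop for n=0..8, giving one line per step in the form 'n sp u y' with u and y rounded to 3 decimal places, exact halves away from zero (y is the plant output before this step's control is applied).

(exact arithmetic carried between steps; '≈' marks a value shown rounded to 6 d.p. or computed from one; I and e_prev carry over from the previous line; the table rounds u and y to 3 d.p., halves away from zero)
n=0: y=0, sp=3, e=sp−y=3; I=3, D=e−e_prev=3; u=1/4·3+2·3+3/4·3=9; next y=-2/5·0+1/2·9=4.5
n=1: y=4.5, sp=3, e=sp−y=-1.5; I=1.5, D=e−e_prev=-4.5; u=1/4·(-1.5)+2·1.5+3/4·(-4.5)=-0.75; next y=-2/5·4.5+1/2·(-0.75)=-2.175
n=2: y=-2.175, sp=3, e=sp−y=5.175; I=6.675, D=e−e_prev=6.675; u=1/4·5.175+2·6.675+3/4·6.675=19.65; next y=-2/5·(-2.175)+1/2·19.65=10.695
n=3: y=10.695, sp=4, e=sp−y=-6.695; I=-0.02, D=e−e_prev=-11.87; u=1/4·(-6.695)+2·(-0.02)+3/4·(-11.87)=-10.61625; next y=-2/5·10.695+1/2·(-10.61625)=-9.586125
n=4: y=-9.586125, sp=4, e=sp−y=13.586125; I=13.566125, D=e−e_prev=20.281125; u=1/4·13.586125+2·13.566125+3/4·20.281125=45.739625; next y=-2/5·(-9.586125)+1/2·45.739625≈26.704263
n=5: y≈26.704263, sp=4, e=sp−y≈-22.704263; I≈-9.138138, D=e−e_prev≈-36.290388; u=1/4·(-22.704263)+2·(-9.138138)+3/4·(-36.290388)≈-51.170131; next y=-2/5·26.704263+1/2·(-51.170131)≈-36.266771
n=6: y≈-36.266771, sp=2, e=sp−y≈38.266771; I≈29.128633, D=e−e_prev≈60.971033; u=1/4·38.266771+2·29.128633+3/4·60.971033≈113.552234; next y=-2/5·(-36.266771)+1/2·113.552234≈71.282825
n=7: y≈71.282825, sp=2, e=sp−y≈-69.282825; I≈-40.154192, D=e−e_prev≈-107.549596; u=1/4·(-69.282825)+2·(-40.154192)+3/4·(-107.549596)≈-178.291287; next y=-2/5·71.282825+1/2·(-178.291287)≈-117.658774
n=8: y≈-117.658774, sp=2, e=sp−y≈119.658774; I≈79.504582, D=e−e_prev≈188.941599; u=1/4·119.658774+2·79.504582+3/4·188.941599≈330.630056; next y=-2/5·(-117.658774)+1/2·330.630056≈212.378537

0 3 9.000 0.000
1 3 -0.750 4.500
2 3 19.650 -2.175
3 4 -10.616 10.695
4 4 45.740 -9.586
5 4 -51.170 26.704
6 2 113.552 -36.267
7 2 -178.291 71.283
8 2 330.630 -117.659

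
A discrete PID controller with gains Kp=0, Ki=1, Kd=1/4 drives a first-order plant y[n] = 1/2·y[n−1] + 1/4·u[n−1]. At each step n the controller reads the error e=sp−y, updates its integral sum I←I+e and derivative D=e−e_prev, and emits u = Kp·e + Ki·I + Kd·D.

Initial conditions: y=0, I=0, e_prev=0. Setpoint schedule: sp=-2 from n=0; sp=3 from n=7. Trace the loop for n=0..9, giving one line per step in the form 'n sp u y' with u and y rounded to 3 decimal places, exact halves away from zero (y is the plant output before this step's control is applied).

0 -2 -2.500 0.000
1 -2 -3.219 -0.625
2 -2 -4.135 -1.117
3 -2 -4.547 -1.592
4 -2 -4.648 -1.933
5 -2 -4.556 -2.128
6 -2 -4.383 -2.203
7 3 2.044 -2.197
8 3 3.981 -0.588
9 3 6.360 0.701

(exact arithmetic carried between steps; '≈' marks a value shown rounded to 6 d.p. or computed from one; I and e_prev carry over from the previous line; the table rounds u and y to 3 d.p., halves away from zero)
n=0: y=0, sp=-2, e=sp−y=-2; I=-2, D=e−e_prev=-2; u=0·(-2)+1·(-2)+1/4·(-2)=-2.5; next y=1/2·0+1/4·(-2.5)=-0.625
n=1: y=-0.625, sp=-2, e=sp−y=-1.375; I=-3.375, D=e−e_prev=0.625; u=0·(-1.375)+1·(-3.375)+1/4·0.625=-3.21875; next y=1/2·(-0.625)+1/4·(-3.21875)≈-1.117188
n=2: y≈-1.117188, sp=-2, e=sp−y≈-0.882813; I≈-4.257813, D=e−e_prev≈0.492188; u=0·(-0.882813)+1·(-4.257813)+1/4·0.492188≈-4.134766; next y=1/2·(-1.117188)+1/4·(-4.134766)≈-1.592285
n=3: y≈-1.592285, sp=-2, e=sp−y≈-0.407715; I≈-4.665527, D=e−e_prev≈0.475098; u=0·(-0.407715)+1·(-4.665527)+1/4·0.475098≈-4.546753; next y=1/2·(-1.592285)+1/4·(-4.546753)≈-1.932831
n=4: y≈-1.932831, sp=-2, e=sp−y≈-0.067169; I≈-4.732697, D=e−e_prev≈0.340546; u=0·(-0.067169)+1·(-4.732697)+1/4·0.340546≈-4.647560; next y=1/2·(-1.932831)+1/4·(-4.647560)≈-2.128305
n=5: y≈-2.128305, sp=-2, e=sp−y≈0.128305; I≈-4.604391, D=e−e_prev≈0.195475; u=0·0.128305+1·(-4.604391)+1/4·0.195475≈-4.555522; next y=1/2·(-2.128305)+1/4·(-4.555522)≈-2.203033
n=6: y≈-2.203033, sp=-2, e=sp−y≈0.203033; I≈-4.401358, D=e−e_prev≈0.074728; u=0·0.203033+1·(-4.401358)+1/4·0.074728≈-4.382676; next y=1/2·(-2.203033)+1/4·(-4.382676)≈-2.197186
n=7: y≈-2.197186, sp=3, e=sp−y≈5.197186; I≈0.795828, D=e−e_prev≈4.994152; u=0·5.197186+1·0.795828+1/4·4.994152≈2.044366; next y=1/2·(-2.197186)+1/4·2.044366≈-0.587501
n=8: y≈-0.587501, sp=3, e=sp−y≈3.587501; I≈4.383329, D=e−e_prev≈-1.609684; u=0·3.587501+1·4.383329+1/4·(-1.609684)≈3.980908; next y=1/2·(-0.587501)+1/4·3.980908≈0.701476
n=9: y≈0.701476, sp=3, e=sp−y≈2.298524; I≈6.681853, D=e−e_prev≈-1.288978; u=0·2.298524+1·6.681853+1/4·(-1.288978)≈6.359608; next y=1/2·0.701476+1/4·6.359608≈1.940640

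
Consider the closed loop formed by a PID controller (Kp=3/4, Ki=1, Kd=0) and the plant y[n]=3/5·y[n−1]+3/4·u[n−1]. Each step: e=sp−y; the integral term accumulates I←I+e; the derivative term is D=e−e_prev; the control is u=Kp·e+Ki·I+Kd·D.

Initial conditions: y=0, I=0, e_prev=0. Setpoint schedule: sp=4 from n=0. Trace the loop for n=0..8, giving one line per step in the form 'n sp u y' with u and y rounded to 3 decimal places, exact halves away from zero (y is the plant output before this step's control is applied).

0 4 7.000 0.000
1 4 1.813 5.250
2 4 1.859 4.509
3 4 2.066 4.100
4 4 2.124 4.010
5 4 2.133 3.999
6 4 2.134 3.999
7 4 2.133 4.000
8 4 2.133 4.000

(exact arithmetic carried between steps; '≈' marks a value shown rounded to 6 d.p. or computed from one; I and e_prev carry over from the previous line; the table rounds u and y to 3 d.p., halves away from zero)
n=0: y=0, sp=4, e=sp−y=4; I=4, D=e−e_prev=4; u=3/4·4+1·4+0·4=7; next y=3/5·0+3/4·7=5.25
n=1: y=5.25, sp=4, e=sp−y=-1.25; I=2.75, D=e−e_prev=-5.25; u=3/4·(-1.25)+1·2.75+0·(-5.25)=1.8125; next y=3/5·5.25+3/4·1.8125=4.509375
n=2: y=4.509375, sp=4, e=sp−y=-0.509375; I=2.240625, D=e−e_prev=0.740625; u=3/4·(-0.509375)+1·2.240625+0·0.740625≈1.858594; next y=3/5·4.509375+3/4·1.858594≈4.099570
n=3: y≈4.099570, sp=4, e=sp−y≈-0.099570; I≈2.141055, D=e−e_prev≈0.409805; u=3/4·(-0.099570)+1·2.141055+0·0.409805≈2.066377; next y=3/5·4.099570+3/4·2.066377≈4.009525
n=4: y≈4.009525, sp=4, e=sp−y≈-0.009525; I≈2.131530, D=e−e_prev≈0.090045; u=3/4·(-0.009525)+1·2.131530+0·0.090045≈2.124386; next y=3/5·4.009525+3/4·2.124386≈3.999005
n=5: y≈3.999005, sp=4, e=sp−y≈0.000995; I≈2.132525, D=e−e_prev≈0.010520; u=3/4·0.000995+1·2.132525+0·0.010520≈2.133272; next y=3/5·3.999005+3/4·2.133272≈3.999357
n=6: y≈3.999357, sp=4, e=sp−y≈0.000643; I≈2.133169, D=e−e_prev≈-0.000352; u=3/4·0.000643+1·2.133169+0·(-0.000352)≈2.133651; next y=3/5·3.999357+3/4·2.133651≈3.999852
n=7: y≈3.999852, sp=4, e=sp−y≈0.000148; I≈2.133316, D=e−e_prev≈-0.000496; u=3/4·0.000148+1·2.133316+0·(-0.000496)≈2.133427; next y=3/5·3.999852+3/4·2.133427≈3.999982
n=8: y≈3.999982, sp=4, e=sp−y≈0.000018; I≈2.133335, D=e−e_prev≈-0.000129; u=3/4·0.000018+1·2.133335+0·(-0.000129)≈2.133348; next y=3/5·3.999982+3/4·2.133348≈4.000000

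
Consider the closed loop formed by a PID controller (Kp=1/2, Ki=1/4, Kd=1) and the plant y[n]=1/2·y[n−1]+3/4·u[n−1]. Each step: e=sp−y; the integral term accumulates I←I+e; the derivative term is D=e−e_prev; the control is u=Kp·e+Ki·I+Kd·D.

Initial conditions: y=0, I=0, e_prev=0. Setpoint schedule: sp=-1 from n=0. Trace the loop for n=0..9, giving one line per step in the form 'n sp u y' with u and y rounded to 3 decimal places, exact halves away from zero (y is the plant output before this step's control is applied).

0 -1 -1.750 0.000
1 -1 1.297 -1.313
2 -1 -2.788 0.316
3 -1 2.448 -1.933
4 -1 -4.472 0.870
5 -1 4.493 -2.919
6 -1 -7.268 1.910
7 -1 8.045 -4.496
8 -1 -11.980 3.786
9 -1 14.141 -7.092

(exact arithmetic carried between steps; '≈' marks a value shown rounded to 6 d.p. or computed from one; I and e_prev carry over from the previous line; the table rounds u and y to 3 d.p., halves away from zero)
n=0: y=0, sp=-1, e=sp−y=-1; I=-1, D=e−e_prev=-1; u=1/2·(-1)+1/4·(-1)+1·(-1)=-1.75; next y=1/2·0+3/4·(-1.75)=-1.3125
n=1: y=-1.3125, sp=-1, e=sp−y=0.3125; I=-0.6875, D=e−e_prev=1.3125; u=1/2·0.3125+1/4·(-0.6875)+1·1.3125=1.296875; next y=1/2·(-1.3125)+3/4·1.296875≈0.316406
n=2: y≈0.316406, sp=-1, e=sp−y≈-1.316406; I≈-2.003906, D=e−e_prev≈-1.628906; u=1/2·(-1.316406)+1/4·(-2.003906)+1·(-1.628906)≈-2.788086; next y=1/2·0.316406+3/4·(-2.788086)≈-1.932861
n=3: y≈-1.932861, sp=-1, e=sp−y≈0.932861; I≈-1.071045, D=e−e_prev≈2.249268; u=1/2·0.932861+1/4·(-1.071045)+1·2.249268≈2.447937; next y=1/2·(-1.932861)+3/4·2.447937≈0.869522
n=4: y≈0.869522, sp=-1, e=sp−y≈-1.869522; I≈-2.940567, D=e−e_prev≈-2.802383; u=1/2·(-1.869522)+1/4·(-2.940567)+1·(-2.802383)≈-4.472286; next y=1/2·0.869522+3/4·(-4.472286)≈-2.919454
n=5: y≈-2.919454, sp=-1, e=sp−y≈1.919454; I≈-1.021113, D=e−e_prev≈3.788976; u=1/2·1.919454+1/4·(-1.021113)+1·3.788976≈4.493424; next y=1/2·(-2.919454)+3/4·4.493424≈1.910341
n=6: y≈1.910341, sp=-1, e=sp−y≈-2.910341; I≈-3.931455, D=e−e_prev≈-4.829795; u=1/2·(-2.910341)+1/4·(-3.931455)+1·(-4.829795)≈-7.267829; next y=1/2·1.910341+3/4·(-7.267829)≈-4.495701
n=7: y≈-4.495701, sp=-1, e=sp−y≈3.495701; I≈-0.435753, D=e−e_prev≈6.406043; u=1/2·3.495701+1/4·(-0.435753)+1·6.406043≈8.044955; next y=1/2·(-4.495701)+3/4·8.044955≈3.785866
n=8: y≈3.785866, sp=-1, e=sp−y≈-4.785866; I≈-5.221619, D=e−e_prev≈-8.281567; u=1/2·(-4.785866)+1/4·(-5.221619)+1·(-8.281567)≈-11.979904; next y=1/2·3.785866+3/4·(-11.979904)≈-7.091995
n=9: y≈-7.091995, sp=-1, e=sp−y≈6.091995; I≈0.870377, D=e−e_prev≈10.877861; u=1/2·6.091995+1/4·0.870377+1·10.877861≈14.141453; next y=1/2·(-7.091995)+3/4·14.141453≈7.060092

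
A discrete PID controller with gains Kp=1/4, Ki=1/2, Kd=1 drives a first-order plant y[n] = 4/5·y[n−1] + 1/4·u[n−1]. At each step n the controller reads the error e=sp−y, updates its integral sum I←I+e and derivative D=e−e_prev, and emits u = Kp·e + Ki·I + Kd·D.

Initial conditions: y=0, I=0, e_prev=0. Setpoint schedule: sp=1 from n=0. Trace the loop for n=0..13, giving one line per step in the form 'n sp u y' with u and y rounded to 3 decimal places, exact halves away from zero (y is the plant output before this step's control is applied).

(exact arithmetic carried between steps; '≈' marks a value shown rounded to 6 d.p. or computed from one; I and e_prev carry over from the previous line; the table rounds u and y to 3 d.p., halves away from zero)
n=0: y=0, sp=1, e=sp−y=1; I=1, D=e−e_prev=1; u=1/4·1+1/2·1+1·1=1.75; next y=4/5·0+1/4·1.75=0.4375
n=1: y=0.4375, sp=1, e=sp−y=0.5625; I=1.5625, D=e−e_prev=-0.4375; u=1/4·0.5625+1/2·1.5625+1·(-0.4375)=0.484375; next y=4/5·0.4375+1/4·0.484375≈0.471094
n=2: y≈0.471094, sp=1, e=sp−y≈0.528906; I≈2.091406, D=e−e_prev≈-0.033594; u=1/4·0.528906+1/2·2.091406+1·(-0.033594)≈1.144336; next y=4/5·0.471094+1/4·1.144336≈0.662959
n=3: y≈0.662959, sp=1, e=sp−y≈0.337041; I≈2.428447, D=e−e_prev≈-0.191865; u=1/4·0.337041+1/2·2.428447+1·(-0.191865)≈1.106619; next y=4/5·0.662959+1/4·1.106619≈0.807022
n=4: y≈0.807022, sp=1, e=sp−y≈0.192978; I≈2.621425, D=e−e_prev≈-0.144063; u=1/4·0.192978+1/2·2.621425+1·(-0.144063)≈1.214894; next y=4/5·0.807022+1/4·1.214894≈0.949341
n=5: y≈0.949341, sp=1, e=sp−y≈0.050659; I≈2.672084, D=e−e_prev≈-0.142319; u=1/4·0.050659+1/2·2.672084+1·(-0.142319)≈1.206388; next y=4/5·0.949341+1/4·1.206388≈1.061070
n=6: y≈1.061070, sp=1, e=sp−y≈-0.061070; I≈2.611015, D=e−e_prev≈-0.111729; u=1/4·(-0.061070)+1/2·2.611015+1·(-0.111729)≈1.178511; next y=4/5·1.061070+1/4·1.178511≈1.143484
n=7: y≈1.143484, sp=1, e=sp−y≈-0.143484; I≈2.467531, D=e−e_prev≈-0.082414; u=1/4·(-0.143484)+1/2·2.467531+1·(-0.082414)≈1.115481; next y=4/5·1.143484+1/4·1.115481≈1.193657
n=8: y≈1.193657, sp=1, e=sp−y≈-0.193657; I≈2.273874, D=e−e_prev≈-0.050173; u=1/4·(-0.193657)+1/2·2.273874+1·(-0.050173)≈1.038349; next y=4/5·1.193657+1/4·1.038349≈1.214513
n=9: y≈1.214513, sp=1, e=sp−y≈-0.214513; I≈2.059361, D=e−e_prev≈-0.020856; u=1/4·(-0.214513)+1/2·2.059361+1·(-0.020856)≈0.955196; next y=4/5·1.214513+1/4·0.955196≈1.210409
n=10: y≈1.210409, sp=1, e=sp−y≈-0.210409; I≈1.848951, D=e−e_prev≈0.004104; u=1/4·(-0.210409)+1/2·1.848951+1·0.004104≈0.875977; next y=4/5·1.210409+1/4·0.875977≈1.187322
n=11: y≈1.187322, sp=1, e=sp−y≈-0.187322; I≈1.661630, D=e−e_prev≈0.023088; u=1/4·(-0.187322)+1/2·1.661630+1·0.023088≈0.807072; next y=4/5·1.187322+1/4·0.807072≈1.151625
n=12: y≈1.151625, sp=1, e=sp−y≈-0.151625; I≈1.510004, D=e−e_prev≈0.035696; u=1/4·(-0.151625)+1/2·1.510004+1·0.035696≈0.752792; next y=4/5·1.151625+1/4·0.752792≈1.109498
n=13: y≈1.109498, sp=1, e=sp−y≈-0.109498; I≈1.400506, D=e−e_prev≈0.042127; u=1/4·(-0.109498)+1/2·1.400506+1·0.042127≈0.715005; next y=4/5·1.109498+1/4·0.715005≈1.066350

0 1 1.750 0.000
1 1 0.484 0.438
2 1 1.144 0.471
3 1 1.107 0.663
4 1 1.215 0.807
5 1 1.206 0.949
6 1 1.179 1.061
7 1 1.115 1.143
8 1 1.038 1.194
9 1 0.955 1.215
10 1 0.876 1.210
11 1 0.807 1.187
12 1 0.753 1.152
13 1 0.715 1.109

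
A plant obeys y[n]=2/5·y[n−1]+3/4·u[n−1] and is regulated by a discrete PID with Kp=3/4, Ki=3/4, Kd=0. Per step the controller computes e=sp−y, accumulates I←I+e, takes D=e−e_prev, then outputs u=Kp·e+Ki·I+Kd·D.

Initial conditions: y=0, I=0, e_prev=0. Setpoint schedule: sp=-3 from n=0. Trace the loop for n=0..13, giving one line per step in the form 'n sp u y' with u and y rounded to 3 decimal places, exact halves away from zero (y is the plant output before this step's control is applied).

0 -3 -4.500 0.000
1 -3 -1.688 -3.375
2 -3 -2.545 -2.616
3 -3 -2.324 -2.955
4 -3 -2.403 -2.925
5 -3 -2.388 -2.972
6 -3 -2.397 -2.980
7 -3 -2.397 -2.990
8 -3 -2.399 -2.994
9 -3 -2.399 -2.997
10 -3 -2.400 -2.998
11 -3 -2.400 -2.999
12 -3 -2.400 -2.999
13 -3 -2.400 -3.000

(exact arithmetic carried between steps; '≈' marks a value shown rounded to 6 d.p. or computed from one; I and e_prev carry over from the previous line; the table rounds u and y to 3 d.p., halves away from zero)
n=0: y=0, sp=-3, e=sp−y=-3; I=-3, D=e−e_prev=-3; u=3/4·(-3)+3/4·(-3)+0·(-3)=-4.5; next y=2/5·0+3/4·(-4.5)=-3.375
n=1: y=-3.375, sp=-3, e=sp−y=0.375; I=-2.625, D=e−e_prev=3.375; u=3/4·0.375+3/4·(-2.625)+0·3.375=-1.6875; next y=2/5·(-3.375)+3/4·(-1.6875)=-2.615625
n=2: y=-2.615625, sp=-3, e=sp−y=-0.384375; I=-3.009375, D=e−e_prev=-0.759375; u=3/4·(-0.384375)+3/4·(-3.009375)+0·(-0.759375)≈-2.545313; next y=2/5·(-2.615625)+3/4·(-2.545313)≈-2.955234
n=3: y≈-2.955234, sp=-3, e=sp−y≈-0.044766; I≈-3.054141, D=e−e_prev≈0.339609; u=3/4·(-0.044766)+3/4·(-3.054141)+0·0.339609≈-2.324180; next y=2/5·(-2.955234)+3/4·(-2.324180)≈-2.925229
n=4: y≈-2.925229, sp=-3, e=sp−y≈-0.074771; I≈-3.128912, D=e−e_prev≈-0.030006; u=3/4·(-0.074771)+3/4·(-3.128912)+0·(-0.030006)≈-2.402763; next y=2/5·(-2.925229)+3/4·(-2.402763)≈-2.972163
n=5: y≈-2.972163, sp=-3, e=sp−y≈-0.027837; I≈-3.156749, D=e−e_prev≈0.046935; u=3/4·(-0.027837)+3/4·(-3.156749)+0·0.046935≈-2.388439; next y=2/5·(-2.972163)+3/4·(-2.388439)≈-2.980195
n=6: y≈-2.980195, sp=-3, e=sp−y≈-0.019805; I≈-3.176554, D=e−e_prev≈0.008031; u=3/4·(-0.019805)+3/4·(-3.176554)+0·0.008031≈-2.397270; next y=2/5·(-2.980195)+3/4·(-2.397270)≈-2.990030
n=7: y≈-2.990030, sp=-3, e=sp−y≈-0.009970; I≈-3.186524, D=e−e_prev≈0.009835; u=3/4·(-0.009970)+3/4·(-3.186524)+0·0.009835≈-2.397370; next y=2/5·(-2.990030)+3/4·(-2.397370)≈-2.994040
n=8: y≈-2.994040, sp=-3, e=sp−y≈-0.005960; I≈-3.192484, D=e−e_prev≈0.004010; u=3/4·(-0.005960)+3/4·(-3.192484)+0·0.004010≈-2.398833; next y=2/5·(-2.994040)+3/4·(-2.398833)≈-2.996741
n=9: y≈-2.996741, sp=-3, e=sp−y≈-0.003259; I≈-3.195743, D=e−e_prev≈0.002701; u=3/4·(-0.003259)+3/4·(-3.195743)+0·0.002701≈-2.399252; next y=2/5·(-2.996741)+3/4·(-2.399252)≈-2.998135
n=10: y≈-2.998135, sp=-3, e=sp−y≈-0.001865; I≈-3.197608, D=e−e_prev≈0.001394; u=3/4·(-0.001865)+3/4·(-3.197608)+0·0.001394≈-2.399605; next y=2/5·(-2.998135)+3/4·(-2.399605)≈-2.998958
n=11: y≈-2.998958, sp=-3, e=sp−y≈-0.001042; I≈-3.198651, D=e−e_prev≈0.000822; u=3/4·(-0.001042)+3/4·(-3.198651)+0·0.000822≈-2.399770; next y=2/5·(-2.998958)+3/4·(-2.399770)≈-2.999410
n=12: y≈-2.999410, sp=-3, e=sp−y≈-0.000590; I≈-3.199240, D=e−e_prev≈0.000453; u=3/4·(-0.000590)+3/4·(-3.199240)+0·0.000453≈-2.399872; next y=2/5·(-2.999410)+3/4·(-2.399872)≈-2.999668
n=13: y≈-2.999668, sp=-3, e=sp−y≈-0.000332; I≈-3.199572, D=e−e_prev≈0.000258; u=3/4·(-0.000332)+3/4·(-3.199572)+0·0.000258≈-2.399927; next y=2/5·(-2.999668)+3/4·(-2.399927)≈-2.999813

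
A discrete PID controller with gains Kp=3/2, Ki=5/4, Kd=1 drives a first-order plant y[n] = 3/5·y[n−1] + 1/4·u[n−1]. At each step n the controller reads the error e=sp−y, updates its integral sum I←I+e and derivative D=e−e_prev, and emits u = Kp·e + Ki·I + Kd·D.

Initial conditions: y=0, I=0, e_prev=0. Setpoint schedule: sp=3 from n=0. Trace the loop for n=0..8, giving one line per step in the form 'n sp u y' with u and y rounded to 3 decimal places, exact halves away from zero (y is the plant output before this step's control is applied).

0 3 11.250 0.000
1 3 1.453 2.813
2 3 7.356 2.051
3 3 3.961 3.070
4 3 5.784 2.832
5 3 4.582 3.145
6 3 5.136 3.033
7 3 4.717 3.103
8 3 4.892 3.041

(exact arithmetic carried between steps; '≈' marks a value shown rounded to 6 d.p. or computed from one; I and e_prev carry over from the previous line; the table rounds u and y to 3 d.p., halves away from zero)
n=0: y=0, sp=3, e=sp−y=3; I=3, D=e−e_prev=3; u=3/2·3+5/4·3+1·3=11.25; next y=3/5·0+1/4·11.25=2.8125
n=1: y=2.8125, sp=3, e=sp−y=0.1875; I=3.1875, D=e−e_prev=-2.8125; u=3/2·0.1875+5/4·3.1875+1·(-2.8125)=1.453125; next y=3/5·2.8125+1/4·1.453125≈2.050781
n=2: y≈2.050781, sp=3, e=sp−y≈0.949219; I≈4.136719, D=e−e_prev≈0.761719; u=3/2·0.949219+5/4·4.136719+1·0.761719≈7.356445; next y=3/5·2.050781+1/4·7.356445≈3.069580
n=3: y≈3.069580, sp=3, e=sp−y≈-0.069580; I≈4.067139, D=e−e_prev≈-1.018799; u=3/2·(-0.069580)+5/4·4.067139+1·(-1.018799)≈3.960754; next y=3/5·3.069580+1/4·3.960754≈2.831937
n=4: y≈2.831937, sp=3, e=sp−y≈0.168063; I≈4.235202, D=e−e_prev≈0.237643; u=3/2·0.168063+5/4·4.235202+1·0.237643≈5.783741; next y=3/5·2.831937+1/4·5.783741≈3.145097
n=5: y≈3.145097, sp=3, e=sp−y≈-0.145097; I≈4.090105, D=e−e_prev≈-0.313161; u=3/2·(-0.145097)+5/4·4.090105+1·(-0.313161)≈4.581825; next y=3/5·3.145097+1/4·4.581825≈3.032514
n=6: y≈3.032514, sp=3, e=sp−y≈-0.032514; I≈4.057590, D=e−e_prev≈0.112583; u=3/2·(-0.032514)+5/4·4.057590+1·0.112583≈5.135799; next y=3/5·3.032514+1/4·5.135799≈3.103458
n=7: y≈3.103458, sp=3, e=sp−y≈-0.103458; I≈3.954132, D=e−e_prev≈-0.070944; u=3/2·(-0.103458)+5/4·3.954132+1·(-0.070944)≈4.716533; next y=3/5·3.103458+1/4·4.716533≈3.041208
n=8: y≈3.041208, sp=3, e=sp−y≈-0.041208; I≈3.912924, D=e−e_prev≈0.062250; u=3/2·(-0.041208)+5/4·3.912924+1·0.062250≈4.891592; next y=3/5·3.041208+1/4·4.891592≈3.047623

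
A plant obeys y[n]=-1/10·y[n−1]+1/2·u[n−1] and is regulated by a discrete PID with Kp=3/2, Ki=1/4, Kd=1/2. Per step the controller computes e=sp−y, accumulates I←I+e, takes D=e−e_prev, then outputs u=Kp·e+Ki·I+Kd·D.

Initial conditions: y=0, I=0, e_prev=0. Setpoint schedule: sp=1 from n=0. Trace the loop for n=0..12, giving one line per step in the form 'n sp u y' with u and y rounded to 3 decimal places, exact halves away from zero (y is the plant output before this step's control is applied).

(exact arithmetic carried between steps; '≈' marks a value shown rounded to 6 d.p. or computed from one; I and e_prev carry over from the previous line; the table rounds u and y to 3 d.p., halves away from zero)
n=0: y=0, sp=1, e=sp−y=1; I=1, D=e−e_prev=1; u=3/2·1+1/4·1+1/2·1=2.25; next y=-1/10·0+1/2·2.25=1.125
n=1: y=1.125, sp=1, e=sp−y=-0.125; I=0.875, D=e−e_prev=-1.125; u=3/2·(-0.125)+1/4·0.875+1/2·(-1.125)=-0.53125; next y=-1/10·1.125+1/2·(-0.53125)=-0.378125
n=2: y=-0.378125, sp=1, e=sp−y=1.378125; I=2.253125, D=e−e_prev=1.503125; u=3/2·1.378125+1/4·2.253125+1/2·1.503125≈3.382031; next y=-1/10·(-0.378125)+1/2·3.382031≈1.728828
n=3: y≈1.728828, sp=1, e=sp−y≈-0.728828; I≈1.524297, D=e−e_prev≈-2.106953; u=3/2·(-0.728828)+1/4·1.524297+1/2·(-2.106953)≈-1.765645; next y=-1/10·1.728828+1/2·(-1.765645)≈-1.055705
n=4: y≈-1.055705, sp=1, e=sp−y≈2.055705; I≈3.580002, D=e−e_prev≈2.784533; u=3/2·2.055705+1/4·3.580002+1/2·2.784533≈5.370825; next y=-1/10·(-1.055705)+1/2·5.370825≈2.790983
n=5: y≈2.790983, sp=1, e=sp−y≈-1.790983; I≈1.789019, D=e−e_prev≈-3.846688; u=3/2·(-1.790983)+1/4·1.789019+1/2·(-3.846688)≈-4.162563; next y=-1/10·2.790983+1/2·(-4.162563)≈-2.360380
n=6: y≈-2.360380, sp=1, e=sp−y≈3.360380; I≈5.149399, D=e−e_prev≈5.151363; u=3/2·3.360380+1/4·5.149399+1/2·5.151363≈8.903601; next y=-1/10·(-2.360380)+1/2·8.903601≈4.687839
n=7: y≈4.687839, sp=1, e=sp−y≈-3.687839; I≈1.461560, D=e−e_prev≈-7.048219; u=3/2·(-3.687839)+1/4·1.461560+1/2·(-7.048219)≈-8.690477; next y=-1/10·4.687839+1/2·(-8.690477)≈-4.814022
n=8: y≈-4.814022, sp=1, e=sp−y≈5.814022; I≈7.275583, D=e−e_prev≈9.501861; u=3/2·5.814022+1/4·7.275583+1/2·9.501861≈15.290860; next y=-1/10·(-4.814022)+1/2·15.290860≈8.126832
n=9: y≈8.126832, sp=1, e=sp−y≈-7.126832; I≈0.148751, D=e−e_prev≈-12.940855; u=3/2·(-7.126832)+1/4·0.148751+1/2·(-12.940855)≈-17.123488; next y=-1/10·8.126832+1/2·(-17.123488)≈-9.374427
n=10: y≈-9.374427, sp=1, e=sp−y≈10.374427; I≈10.523178, D=e−e_prev≈17.501259; u=3/2·10.374427+1/4·10.523178+1/2·17.501259≈26.943065; next y=-1/10·(-9.374427)+1/2·26.943065≈14.408975
n=11: y≈14.408975, sp=1, e=sp−y≈-13.408975; I≈-2.885797, D=e−e_prev≈-23.783402; u=3/2·(-13.408975)+1/4·(-2.885797)+1/2·(-23.783402)≈-32.726613; next y=-1/10·14.408975+1/2·(-32.726613)≈-17.804204
n=12: y≈-17.804204, sp=1, e=sp−y≈18.804204; I≈15.918407, D=e−e_prev≈32.213179; u=3/2·18.804204+1/4·15.918407+1/2·32.213179≈48.292498; next y=-1/10·(-17.804204)+1/2·48.292498≈25.926669

0 1 2.250 0.000
1 1 -0.531 1.125
2 1 3.382 -0.378
3 1 -1.766 1.729
4 1 5.371 -1.056
5 1 -4.163 2.791
6 1 8.904 -2.360
7 1 -8.690 4.688
8 1 15.291 -4.814
9 1 -17.123 8.127
10 1 26.943 -9.374
11 1 -32.727 14.409
12 1 48.292 -17.804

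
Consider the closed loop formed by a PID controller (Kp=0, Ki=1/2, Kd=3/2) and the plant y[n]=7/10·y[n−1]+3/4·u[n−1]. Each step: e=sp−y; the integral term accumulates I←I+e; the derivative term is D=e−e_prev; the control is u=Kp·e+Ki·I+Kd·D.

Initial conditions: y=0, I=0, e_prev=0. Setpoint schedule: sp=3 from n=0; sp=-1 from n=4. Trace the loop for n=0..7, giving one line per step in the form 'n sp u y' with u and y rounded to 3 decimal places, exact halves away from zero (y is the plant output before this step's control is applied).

(exact arithmetic carried between steps; '≈' marks a value shown rounded to 6 d.p. or computed from one; I and e_prev carry over from the previous line; the table rounds u and y to 3 d.p., halves away from zero)
n=0: y=0, sp=3, e=sp−y=3; I=3, D=e−e_prev=3; u=0·3+1/2·3+3/2·3=6; next y=7/10·0+3/4·6=4.5
n=1: y=4.5, sp=3, e=sp−y=-1.5; I=1.5, D=e−e_prev=-4.5; u=0·(-1.5)+1/2·1.5+3/2·(-4.5)=-6; next y=7/10·4.5+3/4·(-6)=-1.35
n=2: y=-1.35, sp=3, e=sp−y=4.35; I=5.85, D=e−e_prev=5.85; u=0·4.35+1/2·5.85+3/2·5.85=11.7; next y=7/10·(-1.35)+3/4·11.7=7.83
n=3: y=7.83, sp=3, e=sp−y=-4.83; I=1.02, D=e−e_prev=-9.18; u=0·(-4.83)+1/2·1.02+3/2·(-9.18)=-13.26; next y=7/10·7.83+3/4·(-13.26)=-4.464
n=4: y=-4.464, sp=-1, e=sp−y=3.464; I=4.484, D=e−e_prev=8.294; u=0·3.464+1/2·4.484+3/2·8.294=14.683; next y=7/10·(-4.464)+3/4·14.683=7.88745
n=5: y=7.88745, sp=-1, e=sp−y=-8.88745; I=-4.40345, D=e−e_prev=-12.35145; u=0·(-8.88745)+1/2·(-4.40345)+3/2·(-12.35145)=-20.7289; next y=7/10·7.88745+3/4·(-20.7289)=-10.02546
n=6: y=-10.02546, sp=-1, e=sp−y=9.02546; I=4.62201, D=e−e_prev=17.91291; u=0·9.02546+1/2·4.62201+3/2·17.91291=29.18037; next y=7/10·(-10.02546)+3/4·29.18037≈14.867456
n=7: y≈14.867456, sp=-1, e=sp−y≈-15.867456; I≈-11.245446, D=e−e_prev≈-24.892916; u=0·(-15.867456)+1/2·(-11.245446)+3/2·(-24.892916)≈-42.962096; next y=7/10·14.867456+3/4·(-42.962096)≈-21.814353

0 3 6.000 0.000
1 3 -6.000 4.500
2 3 11.700 -1.350
3 3 -13.260 7.830
4 -1 14.683 -4.464
5 -1 -20.729 7.887
6 -1 29.180 -10.025
7 -1 -42.962 14.867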